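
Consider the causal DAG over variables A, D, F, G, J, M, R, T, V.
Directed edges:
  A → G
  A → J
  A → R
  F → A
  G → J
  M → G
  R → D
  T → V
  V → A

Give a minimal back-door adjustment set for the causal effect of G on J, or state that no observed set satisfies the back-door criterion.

G→J: minimal back-door set {A}.

desc(G)\{G}={J}; candidates ⊆ {A,D,F,M,R,T,V}.
size 0: {}; under {} G still reaches {A,D,F,J,M,R,T,V} ∋ J.
{A}: G⊥J given {A} in G with G→· removed — back-door holds.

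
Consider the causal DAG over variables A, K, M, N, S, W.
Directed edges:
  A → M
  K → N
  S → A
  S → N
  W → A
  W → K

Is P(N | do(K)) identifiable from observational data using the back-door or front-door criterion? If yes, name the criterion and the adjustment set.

desc(K)\{K}={N}; candidates ⊆ {A,M,S,W}.
∅: K⊥N given ∅ in G with K→· removed — back-door holds.
P(N|do(K)) = P(N|K) — no adjustment needed.

P(N|do(K)): backdoor, adjust for ∅.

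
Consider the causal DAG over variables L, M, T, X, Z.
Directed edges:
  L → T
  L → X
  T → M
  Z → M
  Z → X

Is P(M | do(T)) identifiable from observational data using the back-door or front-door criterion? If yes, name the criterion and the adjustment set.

P(M|do(T)): backdoor, adjust for ∅.

desc(T)\{T}={M}; candidates ⊆ {L,X,Z}.
∅: T⊥M given ∅ in G with T→· removed — back-door holds.
P(M|do(T)) = P(M|T) — no adjustment needed.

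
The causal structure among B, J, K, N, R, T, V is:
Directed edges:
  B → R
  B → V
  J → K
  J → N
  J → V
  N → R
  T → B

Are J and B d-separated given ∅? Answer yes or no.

Yes — J ⊥ B | ∅.

Bayes-Ball from J | ∅ reaches {K,N,R,V}.
B ∉ reach(J|∅) ⇒ J ⊥ B | ∅.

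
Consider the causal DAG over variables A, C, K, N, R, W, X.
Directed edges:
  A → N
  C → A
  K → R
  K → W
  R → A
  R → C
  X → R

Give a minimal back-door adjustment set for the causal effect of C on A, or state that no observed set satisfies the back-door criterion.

C→A: minimal back-door set {R}.

desc(C)\{C}={A,N}; candidates ⊆ {K,R,W,X}.
size 0: {}; under {} C still reaches {A,K,N,R,W,X} ∋ A.
{R}: C⊥A given {R} in G with C→· removed — back-door holds.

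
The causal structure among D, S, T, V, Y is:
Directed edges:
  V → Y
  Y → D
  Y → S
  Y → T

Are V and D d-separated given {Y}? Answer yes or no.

Yes — V ⊥ D | {Y}.

Bayes-Ball from V | {Y} reaches ∅.
D ∉ reach(V|{Y}) ⇒ V ⊥ D | {Y}.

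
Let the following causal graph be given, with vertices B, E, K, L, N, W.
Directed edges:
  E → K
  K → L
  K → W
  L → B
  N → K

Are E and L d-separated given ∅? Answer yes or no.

Bayes-Ball from E | ∅ reaches {B,K,L,W}.
L ∈ reach(E|∅) ⇒ E ⊥̸ L | ∅.

No — E and L are d-connected given ∅.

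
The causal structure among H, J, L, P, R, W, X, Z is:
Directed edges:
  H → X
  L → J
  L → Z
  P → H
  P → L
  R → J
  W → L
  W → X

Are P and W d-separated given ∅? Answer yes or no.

Bayes-Ball from P | ∅ reaches {H,J,L,X,Z}.
W ∉ reach(P|∅) ⇒ P ⊥ W | ∅.

Yes — P ⊥ W | ∅.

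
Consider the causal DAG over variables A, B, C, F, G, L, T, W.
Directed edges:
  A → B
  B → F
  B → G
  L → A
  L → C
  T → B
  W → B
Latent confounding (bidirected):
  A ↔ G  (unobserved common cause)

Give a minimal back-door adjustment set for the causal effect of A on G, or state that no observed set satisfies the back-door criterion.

desc(A)\{A}={B,F,G}; candidates ⊆ {C,L,T,W}.
A↔G: latent back-door arc(s) into A.
size 0: {}; under {} A still reaches {C,G,L} ∋ G.
size 1: {C}, {L}, {T} …(+1); under {C} A still reaches {G,L} ∋ G.
size 2: {C,L}, {C,T}, {C,W} …(+3); under {C,L} A still reaches {G} ∋ G.
A↔G cannot be blocked by any observed set — no back-door set.

A→G: no observed back-door set.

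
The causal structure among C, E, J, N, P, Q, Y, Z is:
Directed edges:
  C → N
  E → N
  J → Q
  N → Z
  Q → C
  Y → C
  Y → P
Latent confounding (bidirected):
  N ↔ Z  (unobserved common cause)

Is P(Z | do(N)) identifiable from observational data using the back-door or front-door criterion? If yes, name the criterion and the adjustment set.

P(Z|do(N)): not identifiable (no BD/FD set).

desc(N)\{N}={Z}; candidates ⊆ {C,E,J,P,Q,Y}.
N↔Z: latent back-door arc(s) into N.
size 0: {}; under {} N still reaches {C,E,J,P,Q,Y,Z} ∋ Z.
size 1: {C}, {E}, {J} …(+3); under {C} N still reaches {E,Z} ∋ Z.
size 2: {C,E}, {C,J}, {C,P} …(+12); under {C,E} N still reaches {Z} ∋ Z.
N↔Z cannot be blocked by any observed set — no back-door set.
No mediator lies on a directed N→…→Z path.
Neither criterion identifies P(Z|do(N)) in this graph.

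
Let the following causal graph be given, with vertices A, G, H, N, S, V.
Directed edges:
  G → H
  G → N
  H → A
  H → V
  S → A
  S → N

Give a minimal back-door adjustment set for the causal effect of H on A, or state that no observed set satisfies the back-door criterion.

H→A: minimal back-door set ∅.

desc(H)\{H}={A,V}; candidates ⊆ {G,N,S}.
∅: H⊥A given ∅ in G with H→· removed — back-door holds.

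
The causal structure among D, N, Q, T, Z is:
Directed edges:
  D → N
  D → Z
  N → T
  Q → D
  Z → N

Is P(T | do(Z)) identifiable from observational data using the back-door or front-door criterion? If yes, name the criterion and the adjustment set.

P(T|do(Z)): backdoor, adjust for {D}.

desc(Z)\{Z}={N,T}; candidates ⊆ {D,Q}.
size 0: {}; under {} Z still reaches {D,N,Q,T} ∋ T.
{D}: Z⊥T given {D} in G with Z→· removed — back-door holds.
P(T|do(Z)) = Σ_{D} P(T|Z,D)·P(D).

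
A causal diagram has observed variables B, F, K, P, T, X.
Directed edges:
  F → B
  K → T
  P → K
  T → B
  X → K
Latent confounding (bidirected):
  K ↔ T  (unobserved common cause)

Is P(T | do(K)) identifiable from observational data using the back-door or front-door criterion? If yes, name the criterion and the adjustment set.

P(T|do(K)): not identifiable (no BD/FD set).

desc(K)\{K}={B,T}; candidates ⊆ {F,P,X}.
K↔T: latent back-door arc(s) into K.
size 0: {}; under {} K still reaches {B,P,T,X} ∋ T.
size 1: {F}, {P}, {X}; under {F} K still reaches {B,P,T,X} ∋ T.
size 2: {F,P}, {F,X}, {P,X}; under {F,P} K still reaches {B,T,X} ∋ T.
K↔T cannot be blocked by any observed set — no back-door set.
No mediator lies on a directed K→…→T path.
Neither criterion identifies P(T|do(K)) in this graph.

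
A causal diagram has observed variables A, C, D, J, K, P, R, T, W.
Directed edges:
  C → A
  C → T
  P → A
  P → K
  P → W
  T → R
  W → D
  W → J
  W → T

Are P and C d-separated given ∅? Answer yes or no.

Yes — P ⊥ C | ∅.

Bayes-Ball from P | ∅ reaches {A,D,J,K,R,T,W}.
C ∉ reach(P|∅) ⇒ P ⊥ C | ∅.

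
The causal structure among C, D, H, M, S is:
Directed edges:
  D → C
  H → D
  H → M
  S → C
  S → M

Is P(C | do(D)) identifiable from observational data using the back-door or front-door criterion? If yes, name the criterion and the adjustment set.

P(C|do(D)): backdoor, adjust for ∅.

desc(D)\{D}={C}; candidates ⊆ {H,M,S}.
∅: D⊥C given ∅ in G with D→· removed — back-door holds.
P(C|do(D)) = P(C|D) — no adjustment needed.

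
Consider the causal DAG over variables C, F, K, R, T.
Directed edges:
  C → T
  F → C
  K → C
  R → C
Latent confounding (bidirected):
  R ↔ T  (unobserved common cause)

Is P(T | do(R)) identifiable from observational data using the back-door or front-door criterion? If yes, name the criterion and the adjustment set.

P(T|do(R)): frontdoor, adjust for {C}.

desc(R)\{R}={C,T}; candidates ⊆ {F,K}.
R↔T: latent back-door arc(s) into R.
size 0: {}; under {} R still reaches {T} ∋ T.
size 1: {F}, {K}; under {F} R still reaches {T} ∋ T.
size 2: {F,K}; under {F,K} R still reaches {T} ∋ T.
R↔T cannot be blocked by any observed set — no back-door set.
{C}: (i) intercepts every directed R→T path; (ii) no back-door R→{C}; (iii) {R} blocks every back-door {C}→T. Front-door holds.
P(T|do(R)) = Σ_{C} P(C|R) Σ_{R'} P(T|C,R')P(R').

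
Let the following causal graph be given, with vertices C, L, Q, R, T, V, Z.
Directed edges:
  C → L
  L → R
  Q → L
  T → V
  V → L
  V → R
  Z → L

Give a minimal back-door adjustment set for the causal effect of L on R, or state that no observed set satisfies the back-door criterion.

L→R: minimal back-door set {V}.

desc(L)\{L}={R}; candidates ⊆ {C,Q,T,V,Z}.
size 0: {}; under {} L still reaches {C,Q,R,T,V,Z} ∋ R.
{V}: L⊥R given {V} in G with L→· removed — back-door holds.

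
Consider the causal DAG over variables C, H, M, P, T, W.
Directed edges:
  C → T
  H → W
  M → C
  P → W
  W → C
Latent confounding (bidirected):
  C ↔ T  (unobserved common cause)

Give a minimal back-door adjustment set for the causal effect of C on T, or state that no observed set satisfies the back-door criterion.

C→T: no observed back-door set.

desc(C)\{C}={T}; candidates ⊆ {H,M,P,W}.
C↔T: latent back-door arc(s) into C.
size 0: {}; under {} C still reaches {H,M,P,T,W} ∋ T.
size 1: {H}, {M}, {P} …(+1); under {H} C still reaches {M,P,T,W} ∋ T.
size 2: {H,M}, {H,P}, {H,W} …(+3); under {H,M} C still reaches {P,T,W} ∋ T.
C↔T cannot be blocked by any observed set — no back-door set.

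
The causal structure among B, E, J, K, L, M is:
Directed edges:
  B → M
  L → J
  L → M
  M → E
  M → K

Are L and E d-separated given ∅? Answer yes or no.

Bayes-Ball from L | ∅ reaches {E,J,K,M}.
E ∈ reach(L|∅) ⇒ L ⊥̸ E | ∅.

No — L and E are d-connected given ∅.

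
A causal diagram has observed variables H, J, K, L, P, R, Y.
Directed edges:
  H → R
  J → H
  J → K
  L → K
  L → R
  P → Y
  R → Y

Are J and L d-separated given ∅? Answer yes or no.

Bayes-Ball from J | ∅ reaches {H,K,R,Y}.
L ∉ reach(J|∅) ⇒ J ⊥ L | ∅.

Yes — J ⊥ L | ∅.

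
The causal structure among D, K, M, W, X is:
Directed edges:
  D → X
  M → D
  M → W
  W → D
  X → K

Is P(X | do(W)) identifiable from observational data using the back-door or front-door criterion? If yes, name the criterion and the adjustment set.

P(X|do(W)): backdoor, adjust for {M}.

desc(W)\{W}={D,K,X}; candidates ⊆ {M}.
size 0: {}; under {} W still reaches {D,K,M,X} ∋ X.
{M}: W⊥X given {M} in G with W→· removed — back-door holds.
P(X|do(W)) = Σ_{M} P(X|W,M)·P(M).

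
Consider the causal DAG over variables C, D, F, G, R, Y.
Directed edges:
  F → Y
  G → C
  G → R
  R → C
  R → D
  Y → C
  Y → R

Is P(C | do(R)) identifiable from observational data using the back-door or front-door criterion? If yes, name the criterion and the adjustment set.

desc(R)\{R}={C,D}; candidates ⊆ {F,G,Y}.
size 0: {}; under {} R still reaches {C,F,G,Y} ∋ C.
size 1: {F}, {G}, {Y}; under {F} R still reaches {C,G,Y} ∋ C.
{G,Y}: R⊥C given {G,Y} in G with R→· removed — back-door holds.
P(C|do(R)) = Σ_{G,Y} P(C|R,G,Y)·P(G,Y).

P(C|do(R)): backdoor, adjust for {G, Y}.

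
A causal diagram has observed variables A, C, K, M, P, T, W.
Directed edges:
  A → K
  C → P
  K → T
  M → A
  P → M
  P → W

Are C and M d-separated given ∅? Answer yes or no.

No — C and M are d-connected given ∅.

Bayes-Ball from C | ∅ reaches {A,K,M,P,T,W}.
M ∈ reach(C|∅) ⇒ C ⊥̸ M | ∅.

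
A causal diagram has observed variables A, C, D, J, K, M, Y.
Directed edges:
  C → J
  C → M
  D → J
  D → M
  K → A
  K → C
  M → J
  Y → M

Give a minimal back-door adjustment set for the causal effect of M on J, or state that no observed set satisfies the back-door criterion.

desc(M)\{M}={J}; candidates ⊆ {A,C,D,K,Y}.
size 0: {}; under {} M still reaches {A,C,D,J,K,Y} ∋ J.
size 1: {A}, {C}, {D} …(+2); under {A} M still reaches {C,D,J,K,Y} ∋ J.
{C,D}: M⊥J given {C,D} in G with M→· removed — back-door holds.

M→J: minimal back-door set {C, D}.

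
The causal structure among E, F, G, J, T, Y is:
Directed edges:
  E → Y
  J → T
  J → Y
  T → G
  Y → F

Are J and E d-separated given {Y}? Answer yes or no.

No — J and E are d-connected given {Y}.

Bayes-Ball from J | {Y} reaches {E,G,T}.
E ∈ reach(J|{Y}) ⇒ J ⊥̸ E | {Y}.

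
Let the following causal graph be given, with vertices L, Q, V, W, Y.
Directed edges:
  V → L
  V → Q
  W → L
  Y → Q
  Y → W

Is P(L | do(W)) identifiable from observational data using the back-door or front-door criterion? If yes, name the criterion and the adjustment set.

P(L|do(W)): backdoor, adjust for ∅.

desc(W)\{W}={L}; candidates ⊆ {Q,V,Y}.
∅: W⊥L given ∅ in G with W→· removed — back-door holds.
P(L|do(W)) = P(L|W) — no adjustment needed.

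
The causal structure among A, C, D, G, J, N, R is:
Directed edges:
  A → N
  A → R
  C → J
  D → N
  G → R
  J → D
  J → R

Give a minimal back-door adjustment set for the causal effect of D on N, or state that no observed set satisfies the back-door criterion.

desc(D)\{D}={N}; candidates ⊆ {A,C,G,J,R}.
∅: D⊥N given ∅ in G with D→· removed — back-door holds.

D→N: minimal back-door set ∅.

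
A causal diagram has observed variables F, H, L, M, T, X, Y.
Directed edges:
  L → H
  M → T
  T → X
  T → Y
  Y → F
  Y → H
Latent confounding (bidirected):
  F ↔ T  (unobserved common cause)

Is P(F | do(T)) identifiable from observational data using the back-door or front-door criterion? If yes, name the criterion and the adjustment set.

P(F|do(T)): frontdoor, adjust for {Y}.

desc(T)\{T}={F,H,X,Y}; candidates ⊆ {L,M}.
T↔F: latent back-door arc(s) into T.
size 0: {}; under {} T still reaches {F,M} ∋ F.
size 1: {L}, {M}; under {L} T still reaches {F,M} ∋ F.
size 2: {L,M}; under {L,M} T still reaches {F} ∋ F.
T↔F cannot be blocked by any observed set — no back-door set.
{Y}: (i) intercepts every directed T→F path; (ii) no back-door T→{Y}; (iii) {T} blocks every back-door {Y}→F. Front-door holds.
P(F|do(T)) = Σ_{Y} P(Y|T) Σ_{T'} P(F|Y,T')P(T').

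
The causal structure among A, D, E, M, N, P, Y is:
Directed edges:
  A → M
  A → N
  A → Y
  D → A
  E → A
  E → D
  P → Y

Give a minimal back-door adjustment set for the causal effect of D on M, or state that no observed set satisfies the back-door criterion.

D→M: minimal back-door set {E}.

desc(D)\{D}={A,M,N,Y}; candidates ⊆ {E,P}.
size 0: {}; under {} D still reaches {A,E,M,N,Y} ∋ M.
{E}: D⊥M given {E} in G with D→· removed — back-door holds.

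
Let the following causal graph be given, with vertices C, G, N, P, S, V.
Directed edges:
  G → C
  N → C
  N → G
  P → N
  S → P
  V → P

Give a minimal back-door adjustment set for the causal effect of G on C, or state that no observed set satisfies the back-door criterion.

G→C: minimal back-door set {N}.

desc(G)\{G}={C}; candidates ⊆ {N,P,S,V}.
size 0: {}; under {} G still reaches {C,N,P,S,V} ∋ C.
{N}: G⊥C given {N} in G with G→· removed — back-door holds.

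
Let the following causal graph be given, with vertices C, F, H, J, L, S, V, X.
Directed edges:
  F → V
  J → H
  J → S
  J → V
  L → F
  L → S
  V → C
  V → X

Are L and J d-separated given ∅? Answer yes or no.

Yes — L ⊥ J | ∅.

Bayes-Ball from L | ∅ reaches {C,F,S,V,X}.
J ∉ reach(L|∅) ⇒ L ⊥ J | ∅.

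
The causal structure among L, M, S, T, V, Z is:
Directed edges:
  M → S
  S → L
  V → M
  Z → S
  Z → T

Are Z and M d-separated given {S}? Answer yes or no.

No — Z and M are d-connected given {S}.

Bayes-Ball from Z | {S} reaches {M,T,V}.
M ∈ reach(Z|{S}) ⇒ Z ⊥̸ M | {S}.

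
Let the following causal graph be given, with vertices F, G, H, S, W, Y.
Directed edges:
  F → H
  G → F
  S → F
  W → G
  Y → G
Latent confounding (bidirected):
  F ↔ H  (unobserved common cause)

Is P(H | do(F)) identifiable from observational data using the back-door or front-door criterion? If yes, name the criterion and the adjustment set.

P(H|do(F)): not identifiable (no BD/FD set).

desc(F)\{F}={H}; candidates ⊆ {G,S,W,Y}.
F↔H: latent back-door arc(s) into F.
size 0: {}; under {} F still reaches {G,H,S,W,Y} ∋ H.
size 1: {G}, {S}, {W} …(+1); under {G} F still reaches {H,S} ∋ H.
size 2: {G,S}, {G,W}, {G,Y} …(+3); under {G,S} F still reaches {H} ∋ H.
F↔H cannot be blocked by any observed set — no back-door set.
No mediator lies on a directed F→…→H path.
Neither criterion identifies P(H|do(F)) in this graph.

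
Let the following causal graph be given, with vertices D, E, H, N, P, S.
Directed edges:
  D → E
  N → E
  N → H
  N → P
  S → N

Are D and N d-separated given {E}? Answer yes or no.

No — D and N are d-connected given {E}.

Bayes-Ball from D | {E} reaches {H,N,P,S}.
N ∈ reach(D|{E}) ⇒ D ⊥̸ N | {E}.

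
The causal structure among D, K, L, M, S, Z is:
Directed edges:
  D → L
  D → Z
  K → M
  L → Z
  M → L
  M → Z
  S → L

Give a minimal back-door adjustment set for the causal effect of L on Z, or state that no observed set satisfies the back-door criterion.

desc(L)\{L}={Z}; candidates ⊆ {D,K,M,S}.
size 0: {}; under {} L still reaches {D,K,M,S,Z} ∋ Z.
size 1: {D}, {K}, {M} …(+1); under {D} L still reaches {K,M,S,Z} ∋ Z.
{D,M}: L⊥Z given {D,M} in G with L→· removed — back-door holds.

L→Z: minimal back-door set {D, M}.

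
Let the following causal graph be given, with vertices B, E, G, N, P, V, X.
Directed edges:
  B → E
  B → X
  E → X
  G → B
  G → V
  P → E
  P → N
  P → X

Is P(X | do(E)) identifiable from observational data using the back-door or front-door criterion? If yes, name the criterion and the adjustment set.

desc(E)\{E}={X}; candidates ⊆ {B,G,N,P,V}.
size 0: {}; under {} E still reaches {B,G,N,P,V,X} ∋ X.
size 1: {B}, {G}, {N} …(+2); under {B} E still reaches {N,P,X} ∋ X.
{B,P}: E⊥X given {B,P} in G with E→· removed — back-door holds.
P(X|do(E)) = Σ_{B,P} P(X|E,B,P)·P(B,P).

P(X|do(E)): backdoor, adjust for {B, P}.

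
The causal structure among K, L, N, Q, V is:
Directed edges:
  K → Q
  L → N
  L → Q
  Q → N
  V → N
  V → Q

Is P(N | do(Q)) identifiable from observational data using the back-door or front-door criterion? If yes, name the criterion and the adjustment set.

P(N|do(Q)): backdoor, adjust for {L, V}.

desc(Q)\{Q}={N}; candidates ⊆ {K,L,V}.
size 0: {}; under {} Q still reaches {K,L,N,V} ∋ N.
size 1: {K}, {L}, {V}; under {K} Q still reaches {L,N,V} ∋ N.
{L,V}: Q⊥N given {L,V} in G with Q→· removed — back-door holds.
P(N|do(Q)) = Σ_{L,V} P(N|Q,L,V)·P(L,V).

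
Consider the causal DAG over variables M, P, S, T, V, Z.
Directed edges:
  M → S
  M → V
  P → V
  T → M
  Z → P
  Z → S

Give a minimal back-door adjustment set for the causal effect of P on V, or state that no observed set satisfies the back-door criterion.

P→V: minimal back-door set ∅.

desc(P)\{P}={V}; candidates ⊆ {M,S,T,Z}.
∅: P⊥V given ∅ in G with P→· removed — back-door holds.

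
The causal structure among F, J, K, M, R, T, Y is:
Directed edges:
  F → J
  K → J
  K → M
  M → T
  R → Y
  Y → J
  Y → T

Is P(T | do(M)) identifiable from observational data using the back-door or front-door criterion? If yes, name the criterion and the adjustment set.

P(T|do(M)): backdoor, adjust for ∅.

desc(M)\{M}={T}; candidates ⊆ {F,J,K,R,Y}.
∅: M⊥T given ∅ in G with M→· removed — back-door holds.
P(T|do(M)) = P(T|M) — no adjustment needed.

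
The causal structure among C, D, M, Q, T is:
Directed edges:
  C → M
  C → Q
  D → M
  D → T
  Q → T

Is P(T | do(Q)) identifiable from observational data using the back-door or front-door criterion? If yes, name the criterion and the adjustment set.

P(T|do(Q)): backdoor, adjust for ∅.

desc(Q)\{Q}={T}; candidates ⊆ {C,D,M}.
∅: Q⊥T given ∅ in G with Q→· removed — back-door holds.
P(T|do(Q)) = P(T|Q) — no adjustment needed.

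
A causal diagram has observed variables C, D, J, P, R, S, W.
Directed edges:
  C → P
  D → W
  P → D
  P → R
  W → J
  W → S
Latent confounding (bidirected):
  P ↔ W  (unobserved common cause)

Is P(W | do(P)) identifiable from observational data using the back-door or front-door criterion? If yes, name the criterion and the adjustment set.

desc(P)\{P}={D,J,R,S,W}; candidates ⊆ {C}.
P↔W: latent back-door arc(s) into P.
size 0: {}; under {} P still reaches {C,J,S,W} ∋ W.
size 1: {C}; under {C} P still reaches {J,S,W} ∋ W.
P↔W cannot be blocked by any observed set — no back-door set.
{D}: (i) intercepts every directed P→W path; (ii) no back-door P→{D}; (iii) {P} blocks every back-door {D}→W. Front-door holds.
P(W|do(P)) = Σ_{D} P(D|P) Σ_{P'} P(W|D,P')P(P').

P(W|do(P)): frontdoor, adjust for {D}.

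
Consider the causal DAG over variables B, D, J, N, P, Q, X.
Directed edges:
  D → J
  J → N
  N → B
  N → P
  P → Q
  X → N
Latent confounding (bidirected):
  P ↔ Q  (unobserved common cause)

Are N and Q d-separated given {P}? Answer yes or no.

Bayes-Ball from N | {P} reaches {B,D,J,Q,X}.
Q ∈ reach(N|{P}) ⇒ N ⊥̸ Q | {P}.

No — N and Q are d-connected given {P}.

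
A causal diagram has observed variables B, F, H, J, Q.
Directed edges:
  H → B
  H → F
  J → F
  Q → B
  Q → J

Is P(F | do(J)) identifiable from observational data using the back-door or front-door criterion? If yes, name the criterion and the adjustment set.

desc(J)\{J}={F}; candidates ⊆ {B,H,Q}.
∅: J⊥F given ∅ in G with J→· removed — back-door holds.
P(F|do(J)) = P(F|J) — no adjustment needed.

P(F|do(J)): backdoor, adjust for ∅.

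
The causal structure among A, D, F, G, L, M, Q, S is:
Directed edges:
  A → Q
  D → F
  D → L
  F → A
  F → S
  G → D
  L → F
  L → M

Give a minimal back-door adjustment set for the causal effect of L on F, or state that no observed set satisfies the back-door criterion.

L→F: minimal back-door set {D}.

desc(L)\{L}={A,F,M,Q,S}; candidates ⊆ {D,G}.
size 0: {}; under {} L still reaches {A,D,F,G,Q,S} ∋ F.
{D}: L⊥F given {D} in G with L→· removed — back-door holds.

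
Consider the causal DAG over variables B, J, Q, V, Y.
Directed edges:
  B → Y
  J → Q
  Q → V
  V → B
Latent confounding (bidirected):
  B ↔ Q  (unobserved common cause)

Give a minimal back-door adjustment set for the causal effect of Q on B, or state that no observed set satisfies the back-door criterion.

desc(Q)\{Q}={B,V,Y}; candidates ⊆ {J}.
Q↔B: latent back-door arc(s) into Q.
size 0: {}; under {} Q still reaches {B,J,Y} ∋ B.
size 1: {J}; under {J} Q still reaches {B,Y} ∋ B.
Q↔B cannot be blocked by any observed set — no back-door set.

Q→B: no observed back-door set.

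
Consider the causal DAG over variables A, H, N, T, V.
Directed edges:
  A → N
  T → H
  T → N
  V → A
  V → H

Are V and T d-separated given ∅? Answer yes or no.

Yes — V ⊥ T | ∅.

Bayes-Ball from V | ∅ reaches {A,H,N}.
T ∉ reach(V|∅) ⇒ V ⊥ T | ∅.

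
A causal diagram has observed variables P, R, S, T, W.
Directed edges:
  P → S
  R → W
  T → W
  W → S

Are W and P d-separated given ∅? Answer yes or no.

Bayes-Ball from W | ∅ reaches {R,S,T}.
P ∉ reach(W|∅) ⇒ W ⊥ P | ∅.

Yes — W ⊥ P | ∅.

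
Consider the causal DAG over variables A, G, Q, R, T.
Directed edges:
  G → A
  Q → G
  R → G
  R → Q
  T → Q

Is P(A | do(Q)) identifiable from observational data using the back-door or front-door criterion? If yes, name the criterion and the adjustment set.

desc(Q)\{Q}={A,G}; candidates ⊆ {R,T}.
size 0: {}; under {} Q still reaches {A,G,R,T} ∋ A.
{R}: Q⊥A given {R} in G with Q→· removed — back-door holds.
P(A|do(Q)) = Σ_{R} P(A|Q,R)·P(R).

P(A|do(Q)): backdoor, adjust for {R}.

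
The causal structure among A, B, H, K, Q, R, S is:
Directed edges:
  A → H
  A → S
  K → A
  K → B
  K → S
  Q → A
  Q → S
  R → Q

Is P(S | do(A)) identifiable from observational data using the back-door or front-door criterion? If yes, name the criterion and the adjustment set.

desc(A)\{A}={H,S}; candidates ⊆ {B,K,Q,R}.
size 0: {}; under {} A still reaches {B,K,Q,R,S} ∋ S.
size 1: {B}, {K}, {Q} …(+1); under {B} A still reaches {K,Q,R,S} ∋ S.
{K,Q}: A⊥S given {K,Q} in G with A→· removed — back-door holds.
P(S|do(A)) = Σ_{K,Q} P(S|A,K,Q)·P(K,Q).

P(S|do(A)): backdoor, adjust for {K, Q}.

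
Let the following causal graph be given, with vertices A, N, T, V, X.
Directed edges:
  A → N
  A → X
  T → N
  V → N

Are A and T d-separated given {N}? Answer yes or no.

No — A and T are d-connected given {N}.

Bayes-Ball from A | {N} reaches {T,V,X}.
T ∈ reach(A|{N}) ⇒ A ⊥̸ T | {N}.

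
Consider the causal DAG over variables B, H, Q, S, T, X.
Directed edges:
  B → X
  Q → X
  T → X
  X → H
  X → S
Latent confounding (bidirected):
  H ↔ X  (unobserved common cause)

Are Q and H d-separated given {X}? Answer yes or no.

Bayes-Ball from Q | {X} reaches {B,H,T}.
H ∈ reach(Q|{X}) ⇒ Q ⊥̸ H | {X}.

No — Q and H are d-connected given {X}.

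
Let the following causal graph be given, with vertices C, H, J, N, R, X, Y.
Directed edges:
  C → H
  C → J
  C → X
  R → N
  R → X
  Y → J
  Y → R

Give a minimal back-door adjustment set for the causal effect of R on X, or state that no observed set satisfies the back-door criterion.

desc(R)\{R}={N,X}; candidates ⊆ {C,H,J,Y}.
∅: R⊥X given ∅ in G with R→· removed — back-door holds.

R→X: minimal back-door set ∅.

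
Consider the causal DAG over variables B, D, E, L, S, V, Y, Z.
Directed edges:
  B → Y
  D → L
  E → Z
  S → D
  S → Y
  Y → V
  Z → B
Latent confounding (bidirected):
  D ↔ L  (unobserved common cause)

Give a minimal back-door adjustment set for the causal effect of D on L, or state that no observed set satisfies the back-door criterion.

desc(D)\{D}={L}; candidates ⊆ {B,E,S,V,Y,Z}.
D↔L: latent back-door arc(s) into D.
size 0: {}; under {} D still reaches {L,S,V,Y} ∋ L.
size 1: {B}, {E}, {S} …(+3); under {B} D still reaches {L,S,V,Y} ∋ L.
size 2: {B,E}, {B,S}, {B,V} …(+12); under {B,E} D still reaches {L,S,V,Y} ∋ L.
D↔L cannot be blocked by any observed set — no back-door set.

D→L: no observed back-door set.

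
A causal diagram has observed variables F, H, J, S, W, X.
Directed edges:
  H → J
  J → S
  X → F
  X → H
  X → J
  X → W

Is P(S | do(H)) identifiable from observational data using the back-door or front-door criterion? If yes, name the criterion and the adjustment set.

P(S|do(H)): backdoor, adjust for {X}.

desc(H)\{H}={J,S}; candidates ⊆ {F,W,X}.
size 0: {}; under {} H still reaches {F,J,S,W,X} ∋ S.
{X}: H⊥S given {X} in G with H→· removed — back-door holds.
P(S|do(H)) = Σ_{X} P(S|H,X)·P(X).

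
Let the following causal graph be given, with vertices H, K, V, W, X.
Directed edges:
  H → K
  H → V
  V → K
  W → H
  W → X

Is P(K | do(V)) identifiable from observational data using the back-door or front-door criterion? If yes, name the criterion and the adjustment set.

P(K|do(V)): backdoor, adjust for {H}.

desc(V)\{V}={K}; candidates ⊆ {H,W,X}.
size 0: {}; under {} V still reaches {H,K,W,X} ∋ K.
{H}: V⊥K given {H} in G with V→· removed — back-door holds.
P(K|do(V)) = Σ_{H} P(K|V,H)·P(H).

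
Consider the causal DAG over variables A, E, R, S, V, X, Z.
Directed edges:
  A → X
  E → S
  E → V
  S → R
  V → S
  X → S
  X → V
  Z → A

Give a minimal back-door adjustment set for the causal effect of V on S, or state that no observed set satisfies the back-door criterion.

V→S: minimal back-door set {E, X}.

desc(V)\{V}={R,S}; candidates ⊆ {A,E,X,Z}.
size 0: {}; under {} V still reaches {A,E,R,S,X,Z} ∋ S.
size 1: {A}, {E}, {X} …(+1); under {A} V still reaches {E,R,S,X} ∋ S.
{E,X}: V⊥S given {E,X} in G with V→· removed — back-door holds.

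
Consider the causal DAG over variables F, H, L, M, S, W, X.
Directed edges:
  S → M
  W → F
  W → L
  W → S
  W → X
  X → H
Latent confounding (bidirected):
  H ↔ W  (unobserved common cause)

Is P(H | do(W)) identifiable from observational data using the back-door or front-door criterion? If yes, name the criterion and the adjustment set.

P(H|do(W)): frontdoor, adjust for {X}.

desc(W)\{W}={F,H,L,M,S,X}; candidates ⊆ {—}.
W↔H: latent back-door arc(s) into W.
size 0: {}; under {} W still reaches {H} ∋ H.
W↔H cannot be blocked by any observed set — no back-door set.
{X}: (i) intercepts every directed W→H path; (ii) no back-door W→{X}; (iii) {W} blocks every back-door {X}→H. Front-door holds.
P(H|do(W)) = Σ_{X} P(X|W) Σ_{W'} P(H|X,W')P(W').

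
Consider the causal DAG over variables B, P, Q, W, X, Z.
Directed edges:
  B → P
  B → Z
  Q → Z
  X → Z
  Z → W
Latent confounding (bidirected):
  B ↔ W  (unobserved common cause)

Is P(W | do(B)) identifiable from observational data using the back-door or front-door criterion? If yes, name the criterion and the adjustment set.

P(W|do(B)): frontdoor, adjust for {Z}.

desc(B)\{B}={P,W,Z}; candidates ⊆ {Q,X}.
B↔W: latent back-door arc(s) into B.
size 0: {}; under {} B still reaches {W} ∋ W.
size 1: {Q}, {X}; under {Q} B still reaches {W} ∋ W.
size 2: {Q,X}; under {Q,X} B still reaches {W} ∋ W.
B↔W cannot be blocked by any observed set — no back-door set.
{Z}: (i) intercepts every directed B→W path; (ii) no back-door B→{Z}; (iii) {B} blocks every back-door {Z}→W. Front-door holds.
P(W|do(B)) = Σ_{Z} P(Z|B) Σ_{B'} P(W|Z,B')P(B').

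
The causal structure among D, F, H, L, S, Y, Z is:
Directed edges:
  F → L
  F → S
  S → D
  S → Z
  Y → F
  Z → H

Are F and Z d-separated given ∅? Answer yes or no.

No — F and Z are d-connected given ∅.

Bayes-Ball from F | ∅ reaches {D,H,L,S,Y,Z}.
Z ∈ reach(F|∅) ⇒ F ⊥̸ Z | ∅.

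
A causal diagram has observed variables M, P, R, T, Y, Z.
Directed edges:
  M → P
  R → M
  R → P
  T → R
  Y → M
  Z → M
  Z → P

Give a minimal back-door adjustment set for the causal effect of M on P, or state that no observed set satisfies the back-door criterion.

desc(M)\{M}={P}; candidates ⊆ {R,T,Y,Z}.
size 0: {}; under {} M still reaches {P,R,T,Y,Z} ∋ P.
size 1: {R}, {T}, {Y} …(+1); under {R} M still reaches {P,Y,Z} ∋ P.
{R,Z}: M⊥P given {R,Z} in G with M→· removed — back-door holds.

M→P: minimal back-door set {R, Z}.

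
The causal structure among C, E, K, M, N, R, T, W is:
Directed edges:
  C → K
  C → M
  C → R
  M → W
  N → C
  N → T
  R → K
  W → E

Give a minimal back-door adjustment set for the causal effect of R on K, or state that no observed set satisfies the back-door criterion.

R→K: minimal back-door set {C}.

desc(R)\{R}={K}; candidates ⊆ {C,E,M,N,T,W}.
size 0: {}; under {} R still reaches {C,E,K,M,N,T,W} ∋ K.
{C}: R⊥K given {C} in G with R→· removed — back-door holds.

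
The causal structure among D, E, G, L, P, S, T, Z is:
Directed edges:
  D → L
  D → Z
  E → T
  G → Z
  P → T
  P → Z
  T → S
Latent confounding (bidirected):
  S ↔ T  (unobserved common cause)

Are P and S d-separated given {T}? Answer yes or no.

Bayes-Ball from P | {T} reaches {E,S,Z}.
S ∈ reach(P|{T}) ⇒ P ⊥̸ S | {T}.

No — P and S are d-connected given {T}.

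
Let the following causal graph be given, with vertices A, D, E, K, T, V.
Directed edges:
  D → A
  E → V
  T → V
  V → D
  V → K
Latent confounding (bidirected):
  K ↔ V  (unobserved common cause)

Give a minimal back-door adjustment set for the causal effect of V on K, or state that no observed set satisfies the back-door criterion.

V→K: no observed back-door set.

desc(V)\{V}={A,D,K}; candidates ⊆ {E,T}.
V↔K: latent back-door arc(s) into V.
size 0: {}; under {} V still reaches {E,K,T} ∋ K.
size 1: {E}, {T}; under {E} V still reaches {K,T} ∋ K.
size 2: {E,T}; under {E,T} V still reaches {K} ∋ K.
V↔K cannot be blocked by any observed set — no back-door set.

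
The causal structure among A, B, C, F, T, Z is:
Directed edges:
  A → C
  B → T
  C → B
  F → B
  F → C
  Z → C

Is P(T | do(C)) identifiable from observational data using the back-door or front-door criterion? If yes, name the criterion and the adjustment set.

desc(C)\{C}={B,T}; candidates ⊆ {A,F,Z}.
size 0: {}; under {} C still reaches {A,B,F,T,Z} ∋ T.
{F}: C⊥T given {F} in G with C→· removed — back-door holds.
P(T|do(C)) = Σ_{F} P(T|C,F)·P(F).

P(T|do(C)): backdoor, adjust for {F}.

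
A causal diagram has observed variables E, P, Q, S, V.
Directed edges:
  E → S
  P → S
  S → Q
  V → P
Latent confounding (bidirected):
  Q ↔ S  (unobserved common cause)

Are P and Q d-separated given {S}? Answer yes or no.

No — P and Q are d-connected given {S}.

Bayes-Ball from P | {S} reaches {E,Q,V}.
Q ∈ reach(P|{S}) ⇒ P ⊥̸ Q | {S}.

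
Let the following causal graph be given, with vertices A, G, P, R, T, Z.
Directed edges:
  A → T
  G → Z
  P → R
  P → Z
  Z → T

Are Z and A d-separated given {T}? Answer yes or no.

Bayes-Ball from Z | {T} reaches {A,G,P,R}.
A ∈ reach(Z|{T}) ⇒ Z ⊥̸ A | {T}.

No — Z and A are d-connected given {T}.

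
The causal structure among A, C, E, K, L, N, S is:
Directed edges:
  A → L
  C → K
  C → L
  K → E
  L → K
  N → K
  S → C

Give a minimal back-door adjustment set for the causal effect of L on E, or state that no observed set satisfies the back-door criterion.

desc(L)\{L}={E,K}; candidates ⊆ {A,C,N,S}.
size 0: {}; under {} L still reaches {A,C,E,K,S} ∋ E.
{C}: L⊥E given {C} in G with L→· removed — back-door holds.

L→E: minimal back-door set {C}.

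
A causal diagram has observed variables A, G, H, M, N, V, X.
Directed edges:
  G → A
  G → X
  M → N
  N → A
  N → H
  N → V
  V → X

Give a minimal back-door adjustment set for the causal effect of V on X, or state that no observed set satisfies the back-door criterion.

desc(V)\{V}={X}; candidates ⊆ {A,G,H,M,N}.
∅: V⊥X given ∅ in G with V→· removed — back-door holds.

V→X: minimal back-door set ∅.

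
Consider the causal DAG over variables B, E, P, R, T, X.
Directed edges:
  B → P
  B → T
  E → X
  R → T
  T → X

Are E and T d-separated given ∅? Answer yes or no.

Yes — E ⊥ T | ∅.

Bayes-Ball from E | ∅ reaches {X}.
T ∉ reach(E|∅) ⇒ E ⊥ T | ∅.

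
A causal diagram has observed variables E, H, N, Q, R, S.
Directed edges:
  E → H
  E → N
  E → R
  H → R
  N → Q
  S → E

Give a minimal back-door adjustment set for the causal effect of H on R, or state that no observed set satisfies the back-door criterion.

H→R: minimal back-door set {E}.

desc(H)\{H}={R}; candidates ⊆ {E,N,Q,S}.
size 0: {}; under {} H still reaches {E,N,Q,R,S} ∋ R.
{E}: H⊥R given {E} in G with H→· removed — back-door holds.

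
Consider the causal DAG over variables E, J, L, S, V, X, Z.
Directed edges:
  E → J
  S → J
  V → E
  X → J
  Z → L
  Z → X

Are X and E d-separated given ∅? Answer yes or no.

Yes — X ⊥ E | ∅.

Bayes-Ball from X | ∅ reaches {J,L,Z}.
E ∉ reach(X|∅) ⇒ X ⊥ E | ∅.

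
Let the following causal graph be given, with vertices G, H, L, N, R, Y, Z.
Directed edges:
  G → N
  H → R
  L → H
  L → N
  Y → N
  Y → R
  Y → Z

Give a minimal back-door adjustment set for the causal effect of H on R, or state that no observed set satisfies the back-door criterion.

H→R: minimal back-door set ∅.

desc(H)\{H}={R}; candidates ⊆ {G,L,N,Y,Z}.
∅: H⊥R given ∅ in G with H→· removed — back-door holds.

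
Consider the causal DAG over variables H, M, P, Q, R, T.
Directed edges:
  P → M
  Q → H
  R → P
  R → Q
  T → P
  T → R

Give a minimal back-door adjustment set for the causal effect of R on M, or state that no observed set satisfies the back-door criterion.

R→M: minimal back-door set {T}.

desc(R)\{R}={H,M,P,Q}; candidates ⊆ {T}.
size 0: {}; under {} R still reaches {M,P,T} ∋ M.
{T}: R⊥M given {T} in G with R→· removed — back-door holds.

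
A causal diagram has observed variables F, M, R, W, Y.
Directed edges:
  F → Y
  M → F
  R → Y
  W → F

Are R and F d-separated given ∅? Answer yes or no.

Bayes-Ball from R | ∅ reaches {Y}.
F ∉ reach(R|∅) ⇒ R ⊥ F | ∅.

Yes — R ⊥ F | ∅.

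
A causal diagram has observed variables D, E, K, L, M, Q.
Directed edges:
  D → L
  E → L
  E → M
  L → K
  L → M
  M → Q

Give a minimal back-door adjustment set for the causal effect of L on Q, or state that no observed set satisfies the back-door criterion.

desc(L)\{L}={K,M,Q}; candidates ⊆ {D,E}.
size 0: {}; under {} L still reaches {D,E,M,Q} ∋ Q.
{E}: L⊥Q given {E} in G with L→· removed — back-door holds.

L→Q: minimal back-door set {E}.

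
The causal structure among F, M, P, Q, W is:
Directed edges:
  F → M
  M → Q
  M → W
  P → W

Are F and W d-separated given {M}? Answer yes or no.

Bayes-Ball from F | {M} reaches ∅.
W ∉ reach(F|{M}) ⇒ F ⊥ W | {M}.

Yes — F ⊥ W | {M}.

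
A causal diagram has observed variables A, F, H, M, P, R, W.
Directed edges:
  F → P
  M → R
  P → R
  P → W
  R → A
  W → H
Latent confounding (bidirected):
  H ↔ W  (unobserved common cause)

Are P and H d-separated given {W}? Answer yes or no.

Bayes-Ball from P | {W} reaches {A,F,H,R}.
H ∈ reach(P|{W}) ⇒ P ⊥̸ H | {W}.

No — P and H are d-connected given {W}.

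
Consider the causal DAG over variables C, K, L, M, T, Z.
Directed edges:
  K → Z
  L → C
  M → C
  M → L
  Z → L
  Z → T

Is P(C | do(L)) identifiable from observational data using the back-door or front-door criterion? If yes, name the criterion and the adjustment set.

P(C|do(L)): backdoor, adjust for {M}.

desc(L)\{L}={C}; candidates ⊆ {K,M,T,Z}.
size 0: {}; under {} L still reaches {C,K,M,T,Z} ∋ C.
{M}: L⊥C given {M} in G with L→· removed — back-door holds.
P(C|do(L)) = Σ_{M} P(C|L,M)·P(M).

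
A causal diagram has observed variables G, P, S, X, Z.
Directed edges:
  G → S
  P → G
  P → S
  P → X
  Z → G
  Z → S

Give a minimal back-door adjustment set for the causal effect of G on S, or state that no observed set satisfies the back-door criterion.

G→S: minimal back-door set {P, Z}.

desc(G)\{G}={S}; candidates ⊆ {P,X,Z}.
size 0: {}; under {} G still reaches {P,S,X,Z} ∋ S.
size 1: {P}, {X}, {Z}; under {P} G still reaches {S,Z} ∋ S.
{P,Z}: G⊥S given {P,Z} in G with G→· removed — back-door holds.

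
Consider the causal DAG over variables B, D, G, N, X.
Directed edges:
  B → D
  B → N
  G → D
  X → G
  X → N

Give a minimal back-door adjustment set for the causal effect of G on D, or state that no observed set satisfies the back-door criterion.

desc(G)\{G}={D}; candidates ⊆ {B,N,X}.
∅: G⊥D given ∅ in G with G→· removed — back-door holds.

G→D: minimal back-door set ∅.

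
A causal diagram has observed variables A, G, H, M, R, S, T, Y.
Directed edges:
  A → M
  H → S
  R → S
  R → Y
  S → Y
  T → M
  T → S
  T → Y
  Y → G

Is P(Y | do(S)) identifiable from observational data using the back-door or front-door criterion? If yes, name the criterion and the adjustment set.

desc(S)\{S}={G,Y}; candidates ⊆ {A,H,M,R,T}.
size 0: {}; under {} S still reaches {G,H,M,R,T,Y} ∋ Y.
size 1: {A}, {H}, {M} …(+2); under {A} S still reaches {G,H,M,R,T,Y} ∋ Y.
{R,T}: S⊥Y given {R,T} in G with S→· removed — back-door holds.
P(Y|do(S)) = Σ_{R,T} P(Y|S,R,T)·P(R,T).

P(Y|do(S)): backdoor, adjust for {R, T}.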